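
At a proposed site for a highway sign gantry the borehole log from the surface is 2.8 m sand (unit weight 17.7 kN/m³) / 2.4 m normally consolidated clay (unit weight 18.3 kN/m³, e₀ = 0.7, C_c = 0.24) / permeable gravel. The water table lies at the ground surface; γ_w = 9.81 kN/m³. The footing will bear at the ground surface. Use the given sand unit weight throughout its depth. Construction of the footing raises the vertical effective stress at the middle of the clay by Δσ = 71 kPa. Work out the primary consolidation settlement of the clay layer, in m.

S_c ≈ 0.171 m

Mid-depth of clay below the ground surface: z = 2.8 + 2.4/2 = 4 m.
Total vertical stress at mid-clay: σ_v = 17.7×2.8 + 18.3×1.2 = 71.52 kPa.
Pore pressure: u = 9.81×(4 − 0) = 39.24 kPa.
Initial effective stress: σ'_0 = σ_v − u = 71.52 − 39.24 = 32.28 kPa.
Final effective stress: σ'_f = σ'_0 + Δσ = 32.28 + 71 = 103.28 kPa.
Normally consolidated clay, so the full stress increment lies on the virgin compression line:
S_c = C_c·H/(1+e₀)·log₁₀(σ'_f/σ'_0) = 0.24×2.4/(1+0.7)×log₁₀(103.28/32.28)
    = 0.33882 × 0.50508 = 0.1711 m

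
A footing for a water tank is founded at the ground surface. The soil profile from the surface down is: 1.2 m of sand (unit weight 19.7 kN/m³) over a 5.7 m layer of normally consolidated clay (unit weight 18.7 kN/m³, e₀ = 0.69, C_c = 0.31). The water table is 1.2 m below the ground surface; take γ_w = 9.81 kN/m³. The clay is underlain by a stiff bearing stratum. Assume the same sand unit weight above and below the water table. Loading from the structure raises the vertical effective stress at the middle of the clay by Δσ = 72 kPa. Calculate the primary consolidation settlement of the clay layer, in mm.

S_c ≈ 411 mm

Mid-depth of clay below the ground surface: z = 1.2 + 5.7/2 = 4.05 m.
Total vertical stress at mid-clay: σ_v = 19.7×1.2 + 18.7×2.85 = 76.935 kPa.
Pore pressure: u = 9.81×(4.05 − 1.2) = 27.959 kPa.
Initial effective stress: σ'_0 = σ_v − u = 76.935 − 27.959 = 48.976 kPa.
Final effective stress: σ'_f = σ'_0 + Δσ = 48.976 + 72 = 120.98 kPa.
Normally consolidated clay, so the full stress increment lies on the virgin compression line:
S_c = C_c·H/(1+e₀)·log₁₀(σ'_f/σ'_0) = 0.31×5.7/(1+0.69)×log₁₀(120.98/48.976)
    = 1.0456 × 0.39273 = 0.4106 m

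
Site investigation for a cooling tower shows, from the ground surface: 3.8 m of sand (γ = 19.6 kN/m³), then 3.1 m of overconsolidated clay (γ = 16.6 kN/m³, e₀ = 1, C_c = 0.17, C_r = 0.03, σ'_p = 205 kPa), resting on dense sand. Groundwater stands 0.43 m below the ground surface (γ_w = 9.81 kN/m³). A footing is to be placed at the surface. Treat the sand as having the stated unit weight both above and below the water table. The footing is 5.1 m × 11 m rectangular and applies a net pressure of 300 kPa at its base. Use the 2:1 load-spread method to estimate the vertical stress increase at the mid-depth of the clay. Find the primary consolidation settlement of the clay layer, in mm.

Mid-depth of clay below the ground surface: z = 3.8 + 3.1/2 = 5.35 m.
Total vertical stress at mid-clay: σ_v = 19.6×3.8 + 16.6×1.55 = 100.21 kPa.
Pore pressure: u = 9.81×(5.35 − 0.43) = 48.265 kPa.
Initial effective stress: σ'_0 = σ_v − u = 100.21 − 48.265 = 51.945 kPa.
Stress increase at mid-clay by the 2:1 spreading method:
Δσ = qBL/((B+z)(L+z)) = 300×5.1×11/((5.1+5.35)(11+5.35)) = 98.503 kPa
Final effective stress: σ'_f = 51.945 + 98.503 = 150.45 kPa.
σ'_f = 150.45 ≤ σ'_p = 205 kPa, so the clay remains overconsolidated and only the recompression index applies:
S_c = C_r·H/(1+e₀)·log₁₀(σ'_f/σ'_0) = 0.03×3.1/2×log₁₀(150.45/51.945)
    = 0.0465 × 0.46185 = 0.02148 m

S_c ≈ 21.5 mm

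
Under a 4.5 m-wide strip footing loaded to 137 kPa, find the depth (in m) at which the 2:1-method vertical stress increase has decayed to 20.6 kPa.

2:1 spreading — at depth z the loaded area has grown by z in each plan dimension:
qB/(B+z) = Δσ_z ⇒ z = qB/Δσ_z − B = 137×4.5/20.6 − 4.5 = 25.43 m

z ≈ 25.4 m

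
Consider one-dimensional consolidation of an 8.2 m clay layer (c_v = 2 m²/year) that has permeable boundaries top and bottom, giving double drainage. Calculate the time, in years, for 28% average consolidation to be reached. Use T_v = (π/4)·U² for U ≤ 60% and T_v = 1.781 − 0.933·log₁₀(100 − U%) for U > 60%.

t ≈ 0.518 years

Drainage path length: H_d = H/2 = 4.1 m (double drainage).
U ≤ 60%: T_v = (π/4)·U² = (π/4)×0.28² = 0.061575.
t = T_v·H_d²/c_v = 0.061575×4.1²/2 = 0.5175 years.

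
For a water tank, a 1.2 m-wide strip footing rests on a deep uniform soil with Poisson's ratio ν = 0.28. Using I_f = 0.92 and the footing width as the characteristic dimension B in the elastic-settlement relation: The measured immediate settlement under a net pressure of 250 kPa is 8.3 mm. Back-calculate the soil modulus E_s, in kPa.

S_e = q·B·(1−ν²)/E_s · I_f  ⇒  E_s = q·B·(1−ν²)·I_f / S_e.
E_s = 250 × 1.2 × 0.9216 × 0.92 / 0.0083 = 30650 kPa

E_s ≈ 30600 kPa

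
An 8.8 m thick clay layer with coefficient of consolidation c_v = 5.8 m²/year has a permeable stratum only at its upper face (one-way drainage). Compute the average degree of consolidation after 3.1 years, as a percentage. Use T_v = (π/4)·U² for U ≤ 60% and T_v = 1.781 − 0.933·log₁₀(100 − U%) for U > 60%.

Drainage path length: H_d = H = 8.8 m (single drainage).
T_v = c_v·t/H_d² = 5.8×3.1/8.8² = 0.23218.
T_v = 0.23218 corresponds to the U ≤ 60% branch:
U = √(4T_v/π) = 0.5437

U ≈ 54.4 %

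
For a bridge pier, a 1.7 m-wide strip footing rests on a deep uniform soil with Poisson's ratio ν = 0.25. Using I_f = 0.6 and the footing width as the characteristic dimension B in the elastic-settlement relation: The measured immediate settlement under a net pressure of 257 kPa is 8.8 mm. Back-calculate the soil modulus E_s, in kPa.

E_s ≈ 27900 kPa

S_e = q·B·(1−ν²)/E_s · I_f  ⇒  E_s = q·B·(1−ν²)·I_f / S_e.
E_s = 257 × 1.7 × 0.9375 × 0.6 / 0.0088 = 27930 kPa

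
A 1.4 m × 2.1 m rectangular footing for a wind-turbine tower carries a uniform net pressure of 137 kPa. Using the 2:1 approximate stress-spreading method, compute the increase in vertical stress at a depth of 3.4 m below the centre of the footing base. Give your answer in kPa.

Δσ_z ≈ 15.3 kPa

By the 2:1 method the load spreads at 1 horizontal : 2 vertical, so at depth z the loaded area has grown by z in each plan dimension:
Δσ = qBL/((B+z)(L+z)) = 137×1.4×2.1/((1.4+3.4)(2.1+3.4)) = 15.257 kPa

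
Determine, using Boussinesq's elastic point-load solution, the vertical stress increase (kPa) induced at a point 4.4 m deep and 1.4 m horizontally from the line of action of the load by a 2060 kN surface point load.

Boussinesq vertical stress below a point load on an elastic half-space:
Δσ_z = 3P/(2πz²) · [1 + (r/z)²]^(−5/2)
r/z = 1.4/4.4 = 0.31818; [1+(r/z)²]^(−5/2) = 0.78577.
Δσ_z = 3×2060/(2π×4.4²) × 0.78577 = 50.805 × 0.78577 = 39.92 kPa

Δσ_z ≈ 39.9 kPa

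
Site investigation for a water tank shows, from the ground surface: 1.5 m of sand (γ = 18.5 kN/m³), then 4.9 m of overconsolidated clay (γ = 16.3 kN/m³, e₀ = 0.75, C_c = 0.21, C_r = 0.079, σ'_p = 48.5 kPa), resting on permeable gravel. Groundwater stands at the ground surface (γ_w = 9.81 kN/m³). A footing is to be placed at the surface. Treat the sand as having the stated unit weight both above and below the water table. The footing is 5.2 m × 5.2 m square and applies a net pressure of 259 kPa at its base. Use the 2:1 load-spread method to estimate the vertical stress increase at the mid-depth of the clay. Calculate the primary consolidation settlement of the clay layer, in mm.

Mid-depth of clay below the ground surface: z = 1.5 + 4.9/2 = 3.95 m.
Total vertical stress at mid-clay: σ_v = 18.5×1.5 + 16.3×2.45 = 67.685 kPa.
Pore pressure: u = 9.81×(3.95 − 0) = 38.75 kPa.
Initial effective stress: σ'_0 = σ_v − u = 67.685 − 38.75 = 28.935 kPa.
Stress increase at mid-clay by the 2:1 spreading method:
Δσ = qBL/((B+z)(L+z)) = 259×5.2×5.2/((5.2+3.95)(5.2+3.95)) = 83.65 kPa
Final effective stress: σ'_f = 28.935 + 83.65 = 112.59 kPa.
σ'_f = 112.59 > σ'_p = 48.5 kPa, so the stress path crosses the preconsolidation pressure — recompression up to σ'_p, then virgin compression beyond:
S_c = H/(1+e₀)·[C_r·log₁₀(σ'_p/σ'_0) + C_c·log₁₀(σ'_f/σ'_p)]
    = 4.9/1.75 × [0.079×log₁₀(48.5/28.935) + 0.21×log₁₀(112.59/48.5)]
    = 2.8 × [0.017721 + 0.076809] = 0.2647 m

S_c ≈ 265 mm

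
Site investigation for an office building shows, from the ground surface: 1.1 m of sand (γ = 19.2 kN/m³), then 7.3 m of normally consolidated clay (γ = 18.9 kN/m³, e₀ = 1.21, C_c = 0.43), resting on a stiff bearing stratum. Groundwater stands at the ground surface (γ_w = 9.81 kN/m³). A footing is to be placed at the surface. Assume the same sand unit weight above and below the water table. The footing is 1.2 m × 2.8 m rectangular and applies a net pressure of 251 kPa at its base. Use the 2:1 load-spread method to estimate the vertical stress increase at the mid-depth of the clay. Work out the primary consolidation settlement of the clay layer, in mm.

S_c ≈ 221 mm

Mid-depth of clay below the ground surface: z = 1.1 + 7.3/2 = 4.75 m.
Total vertical stress at mid-clay: σ_v = 19.2×1.1 + 18.9×3.65 = 90.105 kPa.
Pore pressure: u = 9.81×(4.75 − 0) = 46.598 kPa.
Initial effective stress: σ'_0 = σ_v − u = 90.105 − 46.598 = 43.507 kPa.
Stress increase at mid-clay by the 2:1 spreading method:
Δσ = qBL/((B+z)(L+z)) = 251×1.2×2.8/((1.2+4.75)(2.8+4.75)) = 18.774 kPa
Final effective stress: σ'_f = σ'_0 + Δσ = 43.507 + 18.774 = 62.281 kPa.
Normally consolidated clay, so the full stress increment lies on the virgin compression line:
S_c = C_c·H/(1+e₀)·log₁₀(σ'_f/σ'_0) = 0.43×7.3/(1+1.21)×log₁₀(62.281/43.507)
    = 1.4204 × 0.1558 = 0.2213 m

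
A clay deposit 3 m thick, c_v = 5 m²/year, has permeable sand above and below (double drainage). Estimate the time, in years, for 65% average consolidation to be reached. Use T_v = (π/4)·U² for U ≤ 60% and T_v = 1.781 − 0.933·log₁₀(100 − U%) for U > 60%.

t ≈ 0.153 years

Drainage path length: H_d = H/2 = 1.5 m (double drainage).
U > 60%: T_v = 1.781 − 0.933·log₁₀(100 − 65) = 0.34038.
t = T_v·H_d²/c_v = 0.34038×1.5²/5 = 0.1532 years.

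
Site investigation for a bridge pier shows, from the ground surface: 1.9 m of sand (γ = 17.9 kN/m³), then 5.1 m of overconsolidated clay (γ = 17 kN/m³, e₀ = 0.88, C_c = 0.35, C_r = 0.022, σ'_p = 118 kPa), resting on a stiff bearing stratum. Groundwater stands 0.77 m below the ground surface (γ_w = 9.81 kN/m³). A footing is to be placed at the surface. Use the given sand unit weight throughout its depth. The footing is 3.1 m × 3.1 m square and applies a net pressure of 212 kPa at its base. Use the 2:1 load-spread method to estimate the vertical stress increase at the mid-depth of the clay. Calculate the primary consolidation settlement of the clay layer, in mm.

Mid-depth of clay below the ground surface: z = 1.9 + 5.1/2 = 4.45 m.
Total vertical stress at mid-clay: σ_v = 17.9×1.9 + 17×2.55 = 77.36 kPa.
Pore pressure: u = 9.81×(4.45 − 0.77) = 36.101 kPa.
Initial effective stress: σ'_0 = σ_v − u = 77.36 − 36.101 = 41.259 kPa.
Stress increase at mid-clay by the 2:1 spreading method:
Δσ = qBL/((B+z)(L+z)) = 212×3.1×3.1/((3.1+4.45)(3.1+4.45)) = 35.741 kPa
Final effective stress: σ'_f = 41.259 + 35.741 = 77 kPa.
σ'_f = 77 ≤ σ'_p = 118 kPa, so the clay remains overconsolidated and only the recompression index applies:
S_c = C_r·H/(1+e₀)·log₁₀(σ'_f/σ'_0) = 0.022×5.1/1.88×log₁₀(77/41.259)
    = 0.059682 × 0.27097 = 0.01617 m

S_c ≈ 16.2 mm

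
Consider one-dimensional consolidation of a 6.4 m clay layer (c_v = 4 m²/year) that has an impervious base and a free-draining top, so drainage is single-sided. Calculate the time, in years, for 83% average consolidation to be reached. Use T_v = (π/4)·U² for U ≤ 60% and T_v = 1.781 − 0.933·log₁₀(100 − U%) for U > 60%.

t ≈ 6.48 years

Drainage path length: H_d = H = 6.4 m (single drainage).
U > 60%: T_v = 1.781 − 0.933·log₁₀(100 − 83) = 0.63299.
t = T_v·H_d²/c_v = 0.63299×6.4²/4 = 6.482 years.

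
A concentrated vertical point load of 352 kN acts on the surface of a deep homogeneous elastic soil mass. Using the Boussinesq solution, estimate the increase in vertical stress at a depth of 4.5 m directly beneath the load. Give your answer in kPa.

Boussinesq vertical stress below a point load on an elastic half-space:
Δσ_z = 3P/(2πz²) · [1 + (r/z)²]^(−5/2)
r/z = 0/4.5 = 0; [1+(r/z)²]^(−5/2) = 1.
Δσ_z = 3×352/(2π×4.5²) × 1 = 8.2996 × 1 = 8.3 kPa

Δσ_z ≈ 8.3 kPa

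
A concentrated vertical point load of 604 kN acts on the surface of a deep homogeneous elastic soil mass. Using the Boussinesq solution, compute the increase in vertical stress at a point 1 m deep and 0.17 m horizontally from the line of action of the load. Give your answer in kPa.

Δσ_z ≈ 269 kPa

Boussinesq vertical stress below a point load on an elastic half-space:
Δσ_z = 3P/(2πz²) · [1 + (r/z)²]^(−5/2)
r/z = 0.17/1 = 0.17; [1+(r/z)²]^(−5/2) = 0.93125.
Δσ_z = 3×604/(2π×1²) × 0.93125 = 288.39 × 0.93125 = 268.6 kPa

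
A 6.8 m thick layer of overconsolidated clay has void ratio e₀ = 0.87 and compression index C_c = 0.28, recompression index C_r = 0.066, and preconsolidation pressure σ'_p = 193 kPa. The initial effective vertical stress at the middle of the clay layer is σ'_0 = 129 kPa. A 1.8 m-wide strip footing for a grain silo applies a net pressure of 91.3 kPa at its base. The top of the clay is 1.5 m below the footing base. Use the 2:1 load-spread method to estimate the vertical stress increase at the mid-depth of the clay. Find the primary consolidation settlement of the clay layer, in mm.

S_c ≈ 18.1 mm

Mid-depth of clay below the footing base: z = 1.5 + 6.8/2 = 4.9 m.
Stress increase at mid-clay by the 2:1 spreading method:
Δσ = qB/(B+z) = 91.3×1.8/(1.8+4.9) = 24.528 kPa
Final effective stress: σ'_f = 129 + 24.528 = 153.53 kPa.
σ'_f = 153.53 ≤ σ'_p = 193 kPa, so the clay remains overconsolidated and only the recompression index applies:
S_c = C_r·H/(1+e₀)·log₁₀(σ'_f/σ'_0) = 0.066×6.8/1.87×log₁₀(153.53/129)
    = 0.24 × 0.075604 = 0.01815 m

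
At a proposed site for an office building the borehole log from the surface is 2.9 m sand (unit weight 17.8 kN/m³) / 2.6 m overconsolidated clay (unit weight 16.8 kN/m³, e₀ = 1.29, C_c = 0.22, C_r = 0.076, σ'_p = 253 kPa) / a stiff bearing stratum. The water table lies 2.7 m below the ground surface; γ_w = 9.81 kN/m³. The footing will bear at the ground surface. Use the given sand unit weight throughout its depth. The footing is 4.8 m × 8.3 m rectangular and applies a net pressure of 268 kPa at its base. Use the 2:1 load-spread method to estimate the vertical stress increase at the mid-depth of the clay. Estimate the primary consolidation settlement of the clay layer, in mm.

Mid-depth of clay below the ground surface: z = 2.9 + 2.6/2 = 4.2 m.
Total vertical stress at mid-clay: σ_v = 17.8×2.9 + 16.8×1.3 = 73.46 kPa.
Pore pressure: u = 9.81×(4.2 − 2.7) = 14.715 kPa.
Initial effective stress: σ'_0 = σ_v − u = 73.46 − 14.715 = 58.745 kPa.
Stress increase at mid-clay by the 2:1 spreading method:
Δσ = qBL/((B+z)(L+z)) = 268×4.8×8.3/((4.8+4.2)(8.3+4.2)) = 94.908 kPa
Final effective stress: σ'_f = 58.745 + 94.908 = 153.65 kPa.
σ'_f = 153.65 ≤ σ'_p = 253 kPa, so the clay remains overconsolidated and only the recompression index applies:
S_c = C_r·H/(1+e₀)·log₁₀(σ'_f/σ'_0) = 0.076×2.6/2.29×log₁₀(153.65/58.745)
    = 0.08629 × 0.41756 = 0.03603 m

S_c ≈ 36 mm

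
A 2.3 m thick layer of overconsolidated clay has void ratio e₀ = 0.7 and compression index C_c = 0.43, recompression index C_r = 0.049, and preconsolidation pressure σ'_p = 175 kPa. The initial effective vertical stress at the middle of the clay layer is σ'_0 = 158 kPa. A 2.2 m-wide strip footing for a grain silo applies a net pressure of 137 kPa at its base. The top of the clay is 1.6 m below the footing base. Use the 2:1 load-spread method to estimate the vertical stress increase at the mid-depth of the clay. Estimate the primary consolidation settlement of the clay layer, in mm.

Mid-depth of clay below the footing base: z = 1.6 + 2.3/2 = 2.75 m.
Stress increase at mid-clay by the 2:1 spreading method:
Δσ = qB/(B+z) = 137×2.2/(2.2+2.75) = 60.889 kPa
Final effective stress: σ'_f = 158 + 60.889 = 218.89 kPa.
σ'_f = 218.89 > σ'_p = 175 kPa, so the stress path crosses the preconsolidation pressure — recompression up to σ'_p, then virgin compression beyond:
S_c = H/(1+e₀)·[C_r·log₁₀(σ'_p/σ'_0) + C_c·log₁₀(σ'_f/σ'_p)]
    = 2.3/1.7 × [0.049×log₁₀(175/158) + 0.43×log₁₀(218.89/175)]
    = 1.3529 × [0.0021747 + 0.041791] = 0.05948 m

S_c ≈ 59.5 mm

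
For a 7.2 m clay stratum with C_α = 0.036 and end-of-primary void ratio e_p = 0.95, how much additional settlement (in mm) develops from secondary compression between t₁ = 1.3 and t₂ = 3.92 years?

Secondary compression: S_s = C_α·H/(1+e_p)·log₁₀(t₂/t₁)
S_s = 0.036×7.2/(1+0.95)×log₁₀(3.92/1.3)
    = 0.1329 × 0.4793 = 0.06372 m

S_s ≈ 63.7 mm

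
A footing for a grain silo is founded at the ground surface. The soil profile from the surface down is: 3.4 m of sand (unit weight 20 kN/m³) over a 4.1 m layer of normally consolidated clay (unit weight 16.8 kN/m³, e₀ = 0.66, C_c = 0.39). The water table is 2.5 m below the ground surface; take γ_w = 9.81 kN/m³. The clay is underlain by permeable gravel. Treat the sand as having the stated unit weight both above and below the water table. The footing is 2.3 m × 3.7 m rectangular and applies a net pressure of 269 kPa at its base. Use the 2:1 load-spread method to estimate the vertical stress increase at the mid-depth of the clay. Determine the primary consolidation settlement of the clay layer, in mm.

Mid-depth of clay below the ground surface: z = 3.4 + 4.1/2 = 5.45 m.
Total vertical stress at mid-clay: σ_v = 20×3.4 + 16.8×2.05 = 102.44 kPa.
Pore pressure: u = 9.81×(5.45 − 2.5) = 28.94 kPa.
Initial effective stress: σ'_0 = σ_v − u = 102.44 − 28.94 = 73.5 kPa.
Stress increase at mid-clay by the 2:1 spreading method:
Δσ = qBL/((B+z)(L+z)) = 269×2.3×3.7/((2.3+5.45)(3.7+5.45)) = 32.282 kPa
Final effective stress: σ'_f = σ'_0 + Δσ = 73.5 + 32.282 = 105.78 kPa.
Normally consolidated clay, so the full stress increment lies on the virgin compression line:
S_c = C_c·H/(1+e₀)·log₁₀(σ'_f/σ'_0) = 0.39×4.1/(1+0.66)×log₁₀(105.78/73.5)
    = 0.96325 × 0.15812 = 0.1523 m

S_c ≈ 152 mm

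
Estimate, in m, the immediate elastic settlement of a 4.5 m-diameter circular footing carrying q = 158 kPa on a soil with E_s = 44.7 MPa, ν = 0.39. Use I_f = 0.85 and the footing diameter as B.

S_e ≈ 0.0115 m

Immediate (elastic) settlement: S_e = q·B·(1−ν²)/E_s · I_f.
E_s = 44.7 MPa = 44700 kPa.
S_e = 158 × 4.5 × (1 − 0.39²) / 44700 × 0.85
    = 158 × 4.5 × 0.8479 / 44700 × 0.85
    = 0.01146 m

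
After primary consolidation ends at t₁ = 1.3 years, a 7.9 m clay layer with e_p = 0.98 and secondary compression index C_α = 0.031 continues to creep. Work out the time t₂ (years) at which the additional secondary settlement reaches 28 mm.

S_s = C_α·H/(1+e_p)·log₁₀(t₂/t₁) ⇒ log₁₀(t₂/t₁) = S_s·(1+e_p)/(C_α·H).
log₁₀(t₂/t₁) = 0.028 × (1+0.98) / (0.031×7.9) = 0.2264
t₂ = t₁ × 10^0.2264 = 1.3 × 1.684 = 2.189 years

t₂ ≈ 2.19 years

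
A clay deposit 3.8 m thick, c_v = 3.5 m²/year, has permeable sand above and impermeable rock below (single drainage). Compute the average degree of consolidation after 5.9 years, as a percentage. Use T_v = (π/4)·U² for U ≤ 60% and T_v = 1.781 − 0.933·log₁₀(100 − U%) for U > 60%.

Drainage path length: H_d = H = 3.8 m (single drainage).
T_v = c_v·t/H_d² = 3.5×5.9/3.8² = 1.4301.
T_v = 1.4301 corresponds to the U > 60% branch:
U = 1 − 10^((1.781 − T_v)/0.933)/100 = 0.9762

U ≈ 97.6 %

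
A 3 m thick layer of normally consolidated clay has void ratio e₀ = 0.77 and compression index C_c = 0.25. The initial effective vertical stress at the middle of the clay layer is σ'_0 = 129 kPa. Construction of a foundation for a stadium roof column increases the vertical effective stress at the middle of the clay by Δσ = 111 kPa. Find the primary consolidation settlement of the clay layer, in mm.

S_c ≈ 114 mm

Final effective stress: σ'_f = σ'_0 + Δσ = 129 + 111 = 240 kPa.
Normally consolidated clay, so the full stress increment lies on the virgin compression line:
S_c = C_c·H/(1+e₀)·log₁₀(σ'_f/σ'_0) = 0.25×3/(1+0.77)×log₁₀(240/129)
    = 0.42373 × 0.26962 = 0.1142 m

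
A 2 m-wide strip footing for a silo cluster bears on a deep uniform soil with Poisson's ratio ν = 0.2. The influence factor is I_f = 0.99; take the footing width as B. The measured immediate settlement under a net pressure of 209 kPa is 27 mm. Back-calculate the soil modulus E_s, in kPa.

S_e = q·B·(1−ν²)/E_s · I_f  ⇒  E_s = q·B·(1−ν²)·I_f / S_e.
E_s = 209 × 2 × 0.96 × 0.99 / 0.027 = 14710 kPa

E_s ≈ 14700 kPa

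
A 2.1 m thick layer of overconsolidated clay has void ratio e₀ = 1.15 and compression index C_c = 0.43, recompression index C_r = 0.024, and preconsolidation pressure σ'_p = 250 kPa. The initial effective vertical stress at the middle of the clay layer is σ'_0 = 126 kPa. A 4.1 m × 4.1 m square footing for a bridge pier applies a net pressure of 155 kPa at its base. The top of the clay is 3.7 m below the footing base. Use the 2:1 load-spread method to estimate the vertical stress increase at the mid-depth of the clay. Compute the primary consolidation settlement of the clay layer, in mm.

S_c ≈ 2.39 mm

Mid-depth of clay below the footing base: z = 3.7 + 2.1/2 = 4.75 m.
Stress increase at mid-clay by the 2:1 spreading method:
Δσ = qBL/((B+z)(L+z)) = 155×4.1×4.1/((4.1+4.75)(4.1+4.75)) = 33.267 kPa
Final effective stress: σ'_f = 126 + 33.267 = 159.27 kPa.
σ'_f = 159.27 ≤ σ'_p = 250 kPa, so the clay remains overconsolidated and only the recompression index applies:
S_c = C_r·H/(1+e₀)·log₁₀(σ'_f/σ'_0) = 0.024×2.1/2.15×log₁₀(159.27/126)
    = 0.023442 × 0.10176 = 0.002385 m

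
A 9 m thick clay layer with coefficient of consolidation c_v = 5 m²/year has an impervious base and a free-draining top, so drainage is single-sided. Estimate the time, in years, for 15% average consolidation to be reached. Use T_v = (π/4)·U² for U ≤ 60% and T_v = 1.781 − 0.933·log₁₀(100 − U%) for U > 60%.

Drainage path length: H_d = H = 9 m (single drainage).
U ≤ 60%: T_v = (π/4)·U² = (π/4)×0.15² = 0.017671.
t = T_v·H_d²/c_v = 0.017671×9²/5 = 0.2863 years.

t ≈ 0.286 years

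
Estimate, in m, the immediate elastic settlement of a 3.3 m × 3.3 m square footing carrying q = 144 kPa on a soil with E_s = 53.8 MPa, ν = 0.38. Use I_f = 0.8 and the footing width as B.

S_e ≈ 0.00605 m

Immediate (elastic) settlement: S_e = q·B·(1−ν²)/E_s · I_f.
E_s = 53.8 MPa = 53800 kPa.
S_e = 144 × 3.3 × (1 − 0.38²) / 53800 × 0.8
    = 144 × 3.3 × 0.8556 / 53800 × 0.8
    = 0.006046 m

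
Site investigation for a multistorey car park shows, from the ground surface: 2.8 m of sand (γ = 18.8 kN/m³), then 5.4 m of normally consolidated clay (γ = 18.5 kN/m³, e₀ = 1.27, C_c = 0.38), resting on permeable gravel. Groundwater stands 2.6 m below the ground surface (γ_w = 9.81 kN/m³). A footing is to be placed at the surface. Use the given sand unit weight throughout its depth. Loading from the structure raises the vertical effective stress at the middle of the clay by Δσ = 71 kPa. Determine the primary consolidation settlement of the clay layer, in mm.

S_c ≈ 264 mm

Mid-depth of clay below the ground surface: z = 2.8 + 5.4/2 = 5.5 m.
Total vertical stress at mid-clay: σ_v = 18.8×2.8 + 18.5×2.7 = 102.59 kPa.
Pore pressure: u = 9.81×(5.5 − 2.6) = 28.449 kPa.
Initial effective stress: σ'_0 = σ_v − u = 102.59 − 28.449 = 74.141 kPa.
Final effective stress: σ'_f = σ'_0 + Δσ = 74.141 + 71 = 145.14 kPa.
Normally consolidated clay, so the full stress increment lies on the virgin compression line:
S_c = C_c·H/(1+e₀)·log₁₀(σ'_f/σ'_0) = 0.38×5.4/(1+1.27)×log₁₀(145.14/74.141)
    = 0.90396 × 0.29173 = 0.2637 m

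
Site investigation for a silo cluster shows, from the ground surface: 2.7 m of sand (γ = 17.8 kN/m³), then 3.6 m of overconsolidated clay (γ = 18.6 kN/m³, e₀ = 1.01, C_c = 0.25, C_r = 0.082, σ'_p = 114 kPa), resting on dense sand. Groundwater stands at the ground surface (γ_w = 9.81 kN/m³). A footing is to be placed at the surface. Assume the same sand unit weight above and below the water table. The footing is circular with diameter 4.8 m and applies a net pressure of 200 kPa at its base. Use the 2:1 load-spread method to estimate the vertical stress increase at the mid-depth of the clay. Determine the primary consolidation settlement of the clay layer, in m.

S_c ≈ 0.0565 m

Mid-depth of clay below the ground surface: z = 2.7 + 3.6/2 = 4.5 m.
Total vertical stress at mid-clay: σ_v = 17.8×2.7 + 18.6×1.8 = 81.54 kPa.
Pore pressure: u = 9.81×(4.5 − 0) = 44.145 kPa.
Initial effective stress: σ'_0 = σ_v − u = 81.54 − 44.145 = 37.395 kPa.
Stress increase at mid-clay by the 2:1 spreading method:
Δσ ≈ qD²/(D+z)² = 200×4.8²/(4.8+4.5)² = 53.278 kPa
Final effective stress: σ'_f = 37.395 + 53.278 = 90.673 kPa.
σ'_f = 90.673 ≤ σ'_p = 114 kPa, so the clay remains overconsolidated and only the recompression index applies:
S_c = C_r·H/(1+e₀)·log₁₀(σ'_f/σ'_0) = 0.082×3.6/2.01×log₁₀(90.673/37.395)
    = 0.14686 × 0.38466 = 0.05649 m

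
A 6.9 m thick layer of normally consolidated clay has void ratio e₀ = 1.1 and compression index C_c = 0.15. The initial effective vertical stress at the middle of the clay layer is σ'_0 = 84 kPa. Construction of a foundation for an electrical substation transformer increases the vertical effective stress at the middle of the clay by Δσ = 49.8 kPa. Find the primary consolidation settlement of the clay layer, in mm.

Final effective stress: σ'_f = σ'_0 + Δσ = 84 + 49.8 = 133.8 kPa.
Normally consolidated clay, so the full stress increment lies on the virgin compression line:
S_c = C_c·H/(1+e₀)·log₁₀(σ'_f/σ'_0) = 0.15×6.9/(1+1.1)×log₁₀(133.8/84)
    = 0.49286 × 0.20218 = 0.09965 m

S_c ≈ 99.6 mm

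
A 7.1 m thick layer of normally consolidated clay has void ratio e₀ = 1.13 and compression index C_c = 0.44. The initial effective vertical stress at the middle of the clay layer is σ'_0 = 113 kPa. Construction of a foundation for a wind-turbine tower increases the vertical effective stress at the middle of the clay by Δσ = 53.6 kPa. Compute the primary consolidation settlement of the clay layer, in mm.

Final effective stress: σ'_f = σ'_0 + Δσ = 113 + 53.6 = 166.6 kPa.
Normally consolidated clay, so the full stress increment lies on the virgin compression line:
S_c = C_c·H/(1+e₀)·log₁₀(σ'_f/σ'_0) = 0.44×7.1/(1+1.13)×log₁₀(166.6/113)
    = 1.4667 × 0.1686 = 0.2473 m

S_c ≈ 247 mm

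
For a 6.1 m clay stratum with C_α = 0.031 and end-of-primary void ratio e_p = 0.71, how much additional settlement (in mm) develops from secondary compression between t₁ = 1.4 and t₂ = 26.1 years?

Secondary compression: S_s = C_α·H/(1+e_p)·log₁₀(t₂/t₁)
S_s = 0.031×6.1/(1+0.71)×log₁₀(26.1/1.4)
    = 0.1106 × 1.271 = 0.1405 m

S_s ≈ 140 mm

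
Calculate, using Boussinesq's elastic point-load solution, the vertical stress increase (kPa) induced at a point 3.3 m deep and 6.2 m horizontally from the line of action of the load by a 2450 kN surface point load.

Δσ_z ≈ 2.46 kPa

Boussinesq vertical stress below a point load on an elastic half-space:
Δσ_z = 3P/(2πz²) · [1 + (r/z)²]^(−5/2)
r/z = 6.2/3.3 = 1.8788; [1+(r/z)²]^(−5/2) = 0.022898.
Δσ_z = 3×2450/(2π×3.3²) × 0.022898 = 107.42 × 0.022898 = 2.46 kPa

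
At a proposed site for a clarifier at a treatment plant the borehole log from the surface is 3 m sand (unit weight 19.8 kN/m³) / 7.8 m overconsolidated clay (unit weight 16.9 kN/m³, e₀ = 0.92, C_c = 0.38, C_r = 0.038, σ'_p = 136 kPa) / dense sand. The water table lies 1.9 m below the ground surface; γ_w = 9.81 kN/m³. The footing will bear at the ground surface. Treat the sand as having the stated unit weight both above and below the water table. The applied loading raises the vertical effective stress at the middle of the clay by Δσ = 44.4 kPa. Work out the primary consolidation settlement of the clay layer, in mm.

S_c ≈ 30.8 mm

Mid-depth of clay below the ground surface: z = 3 + 7.8/2 = 6.9 m.
Total vertical stress at mid-clay: σ_v = 19.8×3 + 16.9×3.9 = 125.31 kPa.
Pore pressure: u = 9.81×(6.9 − 1.9) = 49.05 kPa.
Initial effective stress: σ'_0 = σ_v − u = 125.31 − 49.05 = 76.26 kPa.
Final effective stress: σ'_f = 76.26 + 44.4 = 120.66 kPa.
σ'_f = 120.66 ≤ σ'_p = 136 kPa, so the clay remains overconsolidated and only the recompression index applies:
S_c = C_r·H/(1+e₀)·log₁₀(σ'_f/σ'_0) = 0.038×7.8/1.92×log₁₀(120.66/76.26)
    = 0.15437 × 0.19927 = 0.03076 m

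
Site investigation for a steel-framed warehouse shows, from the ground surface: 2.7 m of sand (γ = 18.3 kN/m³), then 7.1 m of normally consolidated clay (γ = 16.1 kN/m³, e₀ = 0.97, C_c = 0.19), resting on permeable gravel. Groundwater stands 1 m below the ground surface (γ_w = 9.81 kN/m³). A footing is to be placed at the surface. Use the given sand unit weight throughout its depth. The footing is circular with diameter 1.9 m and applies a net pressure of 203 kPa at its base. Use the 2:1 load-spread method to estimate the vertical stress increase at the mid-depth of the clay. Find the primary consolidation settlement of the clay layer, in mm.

Mid-depth of clay below the ground surface: z = 2.7 + 7.1/2 = 6.25 m.
Total vertical stress at mid-clay: σ_v = 18.3×2.7 + 16.1×3.55 = 106.56 kPa.
Pore pressure: u = 9.81×(6.25 − 1) = 51.503 kPa.
Initial effective stress: σ'_0 = σ_v − u = 106.56 − 51.503 = 55.057 kPa.
Stress increase at mid-clay by the 2:1 spreading method:
Δσ ≈ qD²/(D+z)² = 203×1.9²/(1.9+6.25)² = 11.033 kPa
Final effective stress: σ'_f = σ'_0 + Δσ = 55.057 + 11.033 = 66.09 kPa.
Normally consolidated clay, so the full stress increment lies on the virgin compression line:
S_c = C_c·H/(1+e₀)·log₁₀(σ'_f/σ'_0) = 0.19×7.1/(1+0.97)×log₁₀(66.09/55.057)
    = 0.68477 × 0.079323 = 0.05432 m

S_c ≈ 54.3 mm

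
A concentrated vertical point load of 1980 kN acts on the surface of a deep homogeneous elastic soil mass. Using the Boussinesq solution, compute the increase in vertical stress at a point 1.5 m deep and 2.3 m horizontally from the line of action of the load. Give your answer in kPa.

Δσ_z ≈ 20.4 kPa

Boussinesq vertical stress below a point load on an elastic half-space:
Δσ_z = 3P/(2πz²) · [1 + (r/z)²]^(−5/2)
r/z = 2.3/1.5 = 1.5333; [1+(r/z)²]^(−5/2) = 0.048644.
Δσ_z = 3×1980/(2π×1.5²) × 0.048644 = 420.17 × 0.048644 = 20.44 kPa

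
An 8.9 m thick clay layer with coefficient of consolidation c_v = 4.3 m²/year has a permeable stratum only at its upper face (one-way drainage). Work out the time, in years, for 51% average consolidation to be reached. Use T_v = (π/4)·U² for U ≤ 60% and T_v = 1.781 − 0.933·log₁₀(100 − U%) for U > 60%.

Drainage path length: H_d = H = 8.9 m (single drainage).
U ≤ 60%: T_v = (π/4)·U² = (π/4)×0.51² = 0.20428.
t = T_v·H_d²/c_v = 0.20428×8.9²/4.3 = 3.763 years.

t ≈ 3.76 years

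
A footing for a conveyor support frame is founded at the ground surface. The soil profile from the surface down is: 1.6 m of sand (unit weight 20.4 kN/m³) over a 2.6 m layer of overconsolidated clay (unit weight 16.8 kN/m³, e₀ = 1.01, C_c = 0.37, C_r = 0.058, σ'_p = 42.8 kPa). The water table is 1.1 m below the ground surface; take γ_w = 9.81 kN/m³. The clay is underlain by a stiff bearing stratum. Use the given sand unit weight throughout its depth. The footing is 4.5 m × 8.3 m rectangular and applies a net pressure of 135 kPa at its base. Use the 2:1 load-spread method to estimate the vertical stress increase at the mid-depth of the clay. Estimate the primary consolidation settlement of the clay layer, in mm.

Mid-depth of clay below the ground surface: z = 1.6 + 2.6/2 = 2.9 m.
Total vertical stress at mid-clay: σ_v = 20.4×1.6 + 16.8×1.3 = 54.48 kPa.
Pore pressure: u = 9.81×(2.9 − 1.1) = 17.658 kPa.
Initial effective stress: σ'_0 = σ_v − u = 54.48 − 17.658 = 36.822 kPa.
Stress increase at mid-clay by the 2:1 spreading method:
Δσ = qBL/((B+z)(L+z)) = 135×4.5×8.3/((4.5+2.9)(8.3+2.9)) = 60.838 kPa
Final effective stress: σ'_f = 36.822 + 60.838 = 97.66 kPa.
σ'_f = 97.66 > σ'_p = 42.8 kPa, so the stress path crosses the preconsolidation pressure — recompression up to σ'_p, then virgin compression beyond:
S_c = H/(1+e₀)·[C_r·log₁₀(σ'_p/σ'_0) + C_c·log₁₀(σ'_f/σ'_p)]
    = 2.6/2.01 × [0.058×log₁₀(42.8/36.822) + 0.37×log₁₀(97.66/42.8)]
    = 1.2935 × [0.0037895 + 0.13256] = 0.1764 m

S_c ≈ 176 mm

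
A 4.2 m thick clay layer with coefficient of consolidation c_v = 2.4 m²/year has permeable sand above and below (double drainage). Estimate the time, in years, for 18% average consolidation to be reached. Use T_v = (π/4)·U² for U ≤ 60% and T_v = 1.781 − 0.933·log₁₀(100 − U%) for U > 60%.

t ≈ 0.0468 years

Drainage path length: H_d = H/2 = 2.1 m (double drainage).
U ≤ 60%: T_v = (π/4)·U² = (π/4)×0.18² = 0.025447.
t = T_v·H_d²/c_v = 0.025447×2.1²/2.4 = 0.04676 years.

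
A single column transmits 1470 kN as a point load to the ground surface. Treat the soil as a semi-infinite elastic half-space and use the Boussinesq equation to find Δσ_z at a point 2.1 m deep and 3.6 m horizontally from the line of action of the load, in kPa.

Boussinesq vertical stress below a point load on an elastic half-space:
Δσ_z = 3P/(2πz²) · [1 + (r/z)²]^(−5/2)
r/z = 3.6/2.1 = 1.7143; [1+(r/z)²]^(−5/2) = 0.032479.
Δσ_z = 3×1470/(2π×2.1²) × 0.032479 = 159.15 × 0.032479 = 5.169 kPa

Δσ_z ≈ 5.17 kPa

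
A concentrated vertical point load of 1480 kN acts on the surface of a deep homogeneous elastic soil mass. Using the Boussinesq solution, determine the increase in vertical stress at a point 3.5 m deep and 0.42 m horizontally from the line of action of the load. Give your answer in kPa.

Δσ_z ≈ 55.7 kPa

Boussinesq vertical stress below a point load on an elastic half-space:
Δσ_z = 3P/(2πz²) · [1 + (r/z)²]^(−5/2)
r/z = 0.42/3.5 = 0.12; [1+(r/z)²]^(−5/2) = 0.96489.
Δσ_z = 3×1480/(2π×3.5²) × 0.96489 = 57.686 × 0.96489 = 55.66 kPa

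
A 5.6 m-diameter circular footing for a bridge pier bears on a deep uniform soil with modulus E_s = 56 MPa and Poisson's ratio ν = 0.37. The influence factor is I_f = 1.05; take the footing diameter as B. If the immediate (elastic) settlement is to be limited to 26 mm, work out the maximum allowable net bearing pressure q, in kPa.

E_s = 56 MPa = 56000 kPa.
S_e = q·B·(1−ν²)/E_s · I_f  ⇒  q = S_e·E_s / (B·(1−ν²)·I_f).
q = 0.026 × 56000 / (5.6 × 0.8631 × 1.05) = 286.9 kPa

q ≈ 287 kPa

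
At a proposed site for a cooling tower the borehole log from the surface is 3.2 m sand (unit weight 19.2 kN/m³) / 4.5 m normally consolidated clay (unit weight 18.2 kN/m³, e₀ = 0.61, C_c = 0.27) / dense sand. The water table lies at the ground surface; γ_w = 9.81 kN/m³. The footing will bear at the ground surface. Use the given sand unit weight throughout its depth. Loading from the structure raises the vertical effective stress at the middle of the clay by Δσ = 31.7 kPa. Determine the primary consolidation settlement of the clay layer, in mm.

S_c ≈ 164 mm

Mid-depth of clay below the ground surface: z = 3.2 + 4.5/2 = 5.45 m.
Total vertical stress at mid-clay: σ_v = 19.2×3.2 + 18.2×2.25 = 102.39 kPa.
Pore pressure: u = 9.81×(5.45 − 0) = 53.465 kPa.
Initial effective stress: σ'_0 = σ_v − u = 102.39 − 53.465 = 48.925 kPa.
Final effective stress: σ'_f = σ'_0 + Δσ = 48.925 + 31.7 = 80.625 kPa.
Normally consolidated clay, so the full stress increment lies on the virgin compression line:
S_c = C_c·H/(1+e₀)·log₁₀(σ'_f/σ'_0) = 0.27×4.5/(1+0.61)×log₁₀(80.625/48.925)
    = 0.75466 × 0.21694 = 0.1637 m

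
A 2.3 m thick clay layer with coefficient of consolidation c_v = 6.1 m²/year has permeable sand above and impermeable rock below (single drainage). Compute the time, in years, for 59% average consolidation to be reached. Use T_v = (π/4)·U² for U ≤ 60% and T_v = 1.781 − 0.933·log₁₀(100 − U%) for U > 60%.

Drainage path length: H_d = H = 2.3 m (single drainage).
U ≤ 60%: T_v = (π/4)·U² = (π/4)×0.59² = 0.2734.
t = T_v·H_d²/c_v = 0.2734×2.3²/6.1 = 0.2371 years.

t ≈ 0.237 years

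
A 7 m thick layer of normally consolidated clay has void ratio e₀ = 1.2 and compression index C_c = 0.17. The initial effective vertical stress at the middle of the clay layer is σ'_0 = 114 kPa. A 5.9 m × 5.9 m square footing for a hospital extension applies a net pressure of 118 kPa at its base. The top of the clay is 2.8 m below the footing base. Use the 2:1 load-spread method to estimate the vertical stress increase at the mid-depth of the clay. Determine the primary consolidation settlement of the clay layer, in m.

Mid-depth of clay below the footing base: z = 2.8 + 7/2 = 6.3 m.
Stress increase at mid-clay by the 2:1 spreading method:
Δσ = qBL/((B+z)(L+z)) = 118×5.9×5.9/((5.9+6.3)(5.9+6.3)) = 27.597 kPa
Final effective stress: σ'_f = σ'_0 + Δσ = 114 + 27.597 = 141.6 kPa.
Normally consolidated clay, so the full stress increment lies on the virgin compression line:
S_c = C_c·H/(1+e₀)·log₁₀(σ'_f/σ'_0) = 0.17×7/(1+1.2)×log₁₀(141.6/114)
    = 0.54091 × 0.094158 = 0.05093 m

S_c ≈ 0.0509 m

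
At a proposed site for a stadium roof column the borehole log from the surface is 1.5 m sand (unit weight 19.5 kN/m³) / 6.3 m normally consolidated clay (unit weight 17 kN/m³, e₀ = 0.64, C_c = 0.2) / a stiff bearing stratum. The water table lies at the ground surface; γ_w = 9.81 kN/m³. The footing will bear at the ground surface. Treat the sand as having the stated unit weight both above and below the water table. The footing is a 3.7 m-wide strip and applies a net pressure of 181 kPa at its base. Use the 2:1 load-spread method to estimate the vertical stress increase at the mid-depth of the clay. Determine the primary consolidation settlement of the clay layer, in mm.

Mid-depth of clay below the ground surface: z = 1.5 + 6.3/2 = 4.65 m.
Total vertical stress at mid-clay: σ_v = 19.5×1.5 + 17×3.15 = 82.8 kPa.
Pore pressure: u = 9.81×(4.65 − 0) = 45.617 kPa.
Initial effective stress: σ'_0 = σ_v − u = 82.8 − 45.617 = 37.183 kPa.
Stress increase at mid-clay by the 2:1 spreading method:
Δσ = qB/(B+z) = 181×3.7/(3.7+4.65) = 80.204 kPa
Final effective stress: σ'_f = σ'_0 + Δσ = 37.183 + 80.204 = 117.39 kPa.
Normally consolidated clay, so the full stress increment lies on the virgin compression line:
S_c = C_c·H/(1+e₀)·log₁₀(σ'_f/σ'_0) = 0.2×6.3/(1+0.64)×log₁₀(117.39/37.183)
    = 0.76829 × 0.49929 = 0.3836 m

S_c ≈ 384 mm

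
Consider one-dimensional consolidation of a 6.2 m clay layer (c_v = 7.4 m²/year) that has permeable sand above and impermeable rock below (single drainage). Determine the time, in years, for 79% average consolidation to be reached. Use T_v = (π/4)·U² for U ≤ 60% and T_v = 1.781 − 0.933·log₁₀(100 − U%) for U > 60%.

t ≈ 2.84 years

Drainage path length: H_d = H = 6.2 m (single drainage).
U > 60%: T_v = 1.781 − 0.933·log₁₀(100 − 79) = 0.54737.
t = T_v·H_d²/c_v = 0.54737×6.2²/7.4 = 2.843 years.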